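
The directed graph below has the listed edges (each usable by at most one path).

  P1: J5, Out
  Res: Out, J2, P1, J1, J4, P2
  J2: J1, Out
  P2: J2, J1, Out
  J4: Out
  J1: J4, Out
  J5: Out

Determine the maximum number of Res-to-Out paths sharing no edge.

6

Assign every edge capacity 1; by Menger, the answer equals the max flow.
Path Res→Out (+1); total 1.
Path Res→P2→Out (+1); total 2.
Path Res→J2→Out (+1); total 3.
Path Res→P1→Out (+1); total 4.
Path Res→J1→Out (+1); total 5.
Path Res→J4→Out (+1); total 6.
No residual Res→Out path; max flow = 6.
Certifying cut of size 6: {Res→J1, Res→J2, Res→J4, Res→Out, Res→P1, Res→P2}.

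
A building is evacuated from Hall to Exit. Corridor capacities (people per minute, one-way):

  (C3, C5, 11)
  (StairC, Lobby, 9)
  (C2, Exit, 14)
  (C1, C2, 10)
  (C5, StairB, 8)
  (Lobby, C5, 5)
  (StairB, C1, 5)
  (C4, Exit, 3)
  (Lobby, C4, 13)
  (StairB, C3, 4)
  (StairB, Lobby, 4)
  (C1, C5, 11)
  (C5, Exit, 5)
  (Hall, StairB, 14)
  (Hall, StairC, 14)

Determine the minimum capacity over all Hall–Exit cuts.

Augment Hall→StairB→C3→C5→Exit: bottleneck 4, flow now 4.
Augment Hall→StairB→Lobby→C4→Exit: bottleneck 3, flow now 7.
Augment Hall→StairB→Lobby→C5→Exit: bottleneck 1, flow now 8.
Augment Hall→StairB→C1→C2→Exit: bottleneck 5, flow now 13.
No augmenting path remains; maximum flow = 13.
By max-flow min-cut, the minimum cut capacity equals the max flow.
In the residual graph, reachable from Hall: {Hall, StairB, StairC, C3, Lobby, C4, C5}.
Min-cut edges: StairB→C1 (5), C4→Exit (3), C5→Exit (5); capacity 5 + 3 + 5 = 13.

13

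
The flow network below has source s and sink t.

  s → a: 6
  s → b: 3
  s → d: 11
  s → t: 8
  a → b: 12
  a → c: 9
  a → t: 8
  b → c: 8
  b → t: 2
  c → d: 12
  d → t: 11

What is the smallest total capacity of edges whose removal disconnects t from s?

27

Augment s→t: bottleneck 8, flow now 8.
Augment s→a→t: bottleneck 6, flow now 14.
Augment s→b→t: bottleneck 2, flow now 16.
Augment s→d→t: bottleneck 11, flow now 27.
No augmenting path remains; maximum flow = 27.
By max-flow min-cut, the minimum cut capacity equals the max flow.
In the residual graph, reachable from s: {s, b, c, d}.
Min-cut edges: s→a (6), s→t (8), b→t (2), d→t (11); capacity 6 + 8 + 2 + 11 = 27.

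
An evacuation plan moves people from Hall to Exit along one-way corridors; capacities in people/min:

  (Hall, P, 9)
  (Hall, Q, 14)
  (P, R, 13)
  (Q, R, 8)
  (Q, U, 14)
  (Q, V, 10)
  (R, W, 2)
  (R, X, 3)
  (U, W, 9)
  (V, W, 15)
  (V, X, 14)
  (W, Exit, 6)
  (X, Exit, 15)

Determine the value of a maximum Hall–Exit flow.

19

Augment Hall→P→R→W→Exit: bottleneck 2, flow now 2.
Augment Hall→P→R→X→Exit: bottleneck 3, flow now 5.
Augment Hall→Q→U→W→Exit: bottleneck 4, flow now 9.
Augment Hall→Q→V→X→Exit: bottleneck 10, flow now 19.
No augmenting path remains; maximum flow = 19.
In the residual graph, reachable from Hall: {Hall, P, R}.
Min-cut edges: Hall→Q (14), R→W (2), R→X (3); capacity 14 + 2 + 3 = 19.
This cut is saturated, so no flow can exceed 19.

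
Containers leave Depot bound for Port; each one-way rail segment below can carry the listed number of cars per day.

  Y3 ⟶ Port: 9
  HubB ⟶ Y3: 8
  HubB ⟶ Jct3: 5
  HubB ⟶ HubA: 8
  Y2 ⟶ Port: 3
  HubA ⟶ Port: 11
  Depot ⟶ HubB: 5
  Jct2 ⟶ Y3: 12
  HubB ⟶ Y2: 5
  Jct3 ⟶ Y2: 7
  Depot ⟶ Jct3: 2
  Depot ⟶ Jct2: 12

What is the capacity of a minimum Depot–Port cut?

16

Augment Depot→HubB→Y2→Port: bottleneck 3, flow now 3.
Augment Depot→HubB→HubA→Port: bottleneck 2, flow now 5.
Augment Depot→Jct2→Y3→Port: bottleneck 9, flow now 14.
Augment Depot→Jct3→Y2→HubB→HubA→Port: bottleneck 2, flow now 16. (uses reverse residual edge)
No augmenting path remains; maximum flow = 16.
By max-flow min-cut, the minimum cut capacity equals the max flow.
In the residual graph, reachable from Depot: {Depot, Jct2, Y3}.
Min-cut edges: Depot→HubB (5), Depot→Jct3 (2), Y3→Port (9); capacity 5 + 2 + 9 = 16.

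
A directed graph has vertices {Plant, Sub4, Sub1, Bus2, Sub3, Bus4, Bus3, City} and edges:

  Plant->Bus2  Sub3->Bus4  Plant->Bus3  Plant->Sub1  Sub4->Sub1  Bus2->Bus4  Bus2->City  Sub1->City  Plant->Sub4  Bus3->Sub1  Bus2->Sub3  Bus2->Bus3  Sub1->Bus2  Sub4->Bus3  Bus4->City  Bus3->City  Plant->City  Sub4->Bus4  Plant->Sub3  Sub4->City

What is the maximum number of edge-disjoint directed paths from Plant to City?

Assign every edge capacity 1; by Menger, the answer equals the max flow.
Path Plant→City (+1); total 1.
Path Plant→Sub4→City (+1); total 2.
Path Plant→Sub1→City (+1); total 3.
Path Plant→Bus2→City (+1); total 4.
Path Plant→Bus3→City (+1); total 5.
Path Plant→Sub3→Bus4→City (+1); total 6.
No residual Plant→City path; max flow = 6.
Certifying cut of size 6: {Plant→Bus2, Plant→Bus3, Plant→City, Plant→Sub1, Plant→Sub3, Plant→Sub4}.

6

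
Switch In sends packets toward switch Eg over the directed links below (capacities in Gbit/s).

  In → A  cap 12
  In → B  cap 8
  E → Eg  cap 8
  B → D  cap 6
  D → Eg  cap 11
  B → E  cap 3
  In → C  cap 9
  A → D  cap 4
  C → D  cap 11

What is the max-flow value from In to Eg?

14

Augment In→A→D→Eg: bottleneck 4, flow now 4.
Augment In→B→D→Eg: bottleneck 6, flow now 10.
Augment In→B→E→Eg: bottleneck 2, flow now 12.
Augment In→C→D→Eg: bottleneck 1, flow now 13.
Augment In→C→D→B→E→Eg: bottleneck 1, flow now 14. (uses reverse residual edge)
No augmenting path remains; maximum flow = 14.
In the residual graph, reachable from In: {In, A, B, C, D}.
Min-cut edges: B→E (3), D→Eg (11); capacity 3 + 11 = 14.
This cut is saturated, so no flow can exceed 14.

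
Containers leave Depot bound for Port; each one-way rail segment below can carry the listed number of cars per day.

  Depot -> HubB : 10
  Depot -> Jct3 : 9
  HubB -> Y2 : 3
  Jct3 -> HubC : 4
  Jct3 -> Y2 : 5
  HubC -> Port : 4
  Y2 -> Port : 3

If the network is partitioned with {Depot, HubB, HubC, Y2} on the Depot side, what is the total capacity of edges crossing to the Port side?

Edges leaving {Depot, HubB, HubC, Y2}: Depot→Jct3 (9), HubC→Port (4), Y2→Port (3).
Cut capacity = 9 + 4 + 3 = 16.

16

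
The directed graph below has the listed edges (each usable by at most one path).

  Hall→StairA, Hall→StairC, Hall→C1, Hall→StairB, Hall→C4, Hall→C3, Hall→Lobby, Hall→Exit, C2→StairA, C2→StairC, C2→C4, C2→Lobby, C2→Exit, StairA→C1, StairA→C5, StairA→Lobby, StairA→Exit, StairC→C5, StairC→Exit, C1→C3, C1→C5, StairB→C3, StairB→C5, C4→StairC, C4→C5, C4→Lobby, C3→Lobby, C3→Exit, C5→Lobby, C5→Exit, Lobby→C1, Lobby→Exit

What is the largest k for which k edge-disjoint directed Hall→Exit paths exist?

6

Assign every edge capacity 1; by Menger, the answer equals the max flow.
Path Hall→Exit (+1); total 1.
Path Hall→StairA→Exit (+1); total 2.
Path Hall→StairC→Exit (+1); total 3.
Path Hall→C3→Exit (+1); total 4.
Path Hall→Lobby→Exit (+1); total 5.
Path Hall→C1→C5→Exit (+1); total 6.
No residual Hall→Exit path; max flow = 6.
Certifying cut of size 6: {C3→Exit, C5→Exit, Hall→Exit, Hall→StairA, Lobby→Exit, StairC→Exit}.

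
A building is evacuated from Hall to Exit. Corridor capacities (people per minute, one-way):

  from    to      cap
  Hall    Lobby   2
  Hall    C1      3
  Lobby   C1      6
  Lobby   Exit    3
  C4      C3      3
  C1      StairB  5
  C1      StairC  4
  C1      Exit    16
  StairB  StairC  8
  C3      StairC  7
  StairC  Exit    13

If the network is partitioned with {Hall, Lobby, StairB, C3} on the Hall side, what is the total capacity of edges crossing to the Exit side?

27

Edges leaving {Hall, Lobby, StairB, C3}: Hall→C1 (3), Lobby→C1 (6), Lobby→Exit (3), StairB→StairC (8), C3→StairC (7).
Cut capacity = 3 + 6 + 3 + 8 + 7 = 27.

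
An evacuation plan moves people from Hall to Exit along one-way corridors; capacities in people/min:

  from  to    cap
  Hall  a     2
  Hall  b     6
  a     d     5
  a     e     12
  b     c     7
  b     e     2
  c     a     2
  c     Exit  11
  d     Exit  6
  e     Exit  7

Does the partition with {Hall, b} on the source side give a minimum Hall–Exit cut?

Given cut capacity: 2 + 7 + 2 = 11.
Augment Hall→a→d→Exit: bottleneck 2, flow now 2.
Augment Hall→b→c→Exit: bottleneck 6, flow now 8.
No augmenting path remains; maximum flow = 8.
In the residual graph, reachable from Hall: {Hall}.
Min-cut edges: Hall→a (2), Hall→b (6); capacity 2 + 6 = 8.
Cut capacity 11 exceeds the max flow 8, so it is not minimum.

No — its capacity is 11, but the minimum cut has capacity 8.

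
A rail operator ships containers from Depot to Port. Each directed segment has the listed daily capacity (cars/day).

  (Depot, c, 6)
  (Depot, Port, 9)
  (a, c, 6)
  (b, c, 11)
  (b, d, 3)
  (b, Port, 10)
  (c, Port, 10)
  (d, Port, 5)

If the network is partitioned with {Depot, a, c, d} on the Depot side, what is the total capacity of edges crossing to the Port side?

24

Edges leaving {Depot, a, c, d}: Depot→Port (9), c→Port (10), d→Port (5).
Cut capacity = 9 + 10 + 5 = 24.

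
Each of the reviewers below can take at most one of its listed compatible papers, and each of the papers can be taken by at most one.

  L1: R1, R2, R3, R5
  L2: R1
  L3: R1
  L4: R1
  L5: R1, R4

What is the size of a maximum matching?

Unit-capacity flow: source→left, listed edges, right→sink; max matching = max flow.
Augmenting path L1→R1 (+1); matched 1.
Augmenting path L5→R4 (+1); matched 2.
Augmenting path L2→R1→L1→R2 (+1); matched 3.
No augmenting path remains; maximum matching = 3.
König certificate: {L1, L5, R1} is a vertex cover of size 3 (every listed pair touches it), so no matching can be larger.

3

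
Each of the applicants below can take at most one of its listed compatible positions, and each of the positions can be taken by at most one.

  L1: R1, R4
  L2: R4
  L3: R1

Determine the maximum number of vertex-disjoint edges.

2

Unit-capacity flow: source→left, listed edges, right→sink; max matching = max flow.
Augmenting path L1→R1 (+1); matched 1.
Augmenting path L2→R4 (+1); matched 2.
No augmenting path remains; maximum matching = 2.
König certificate: {R1, R4} is a vertex cover of size 2 (every listed pair touches it), so no matching can be larger.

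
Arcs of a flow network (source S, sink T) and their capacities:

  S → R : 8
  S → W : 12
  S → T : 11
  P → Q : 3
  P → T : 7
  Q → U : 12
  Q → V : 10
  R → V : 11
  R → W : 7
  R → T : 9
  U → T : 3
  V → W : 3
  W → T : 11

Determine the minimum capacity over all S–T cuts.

Augment S→T: bottleneck 11, flow now 11.
Augment S→R→T: bottleneck 8, flow now 19.
Augment S→W→T: bottleneck 11, flow now 30.
No augmenting path remains; maximum flow = 30.
By max-flow min-cut, the minimum cut capacity equals the max flow.
In the residual graph, reachable from S: {S, W}.
Min-cut edges: S→R (8), S→T (11), W→T (11); capacity 8 + 11 + 11 = 30.

30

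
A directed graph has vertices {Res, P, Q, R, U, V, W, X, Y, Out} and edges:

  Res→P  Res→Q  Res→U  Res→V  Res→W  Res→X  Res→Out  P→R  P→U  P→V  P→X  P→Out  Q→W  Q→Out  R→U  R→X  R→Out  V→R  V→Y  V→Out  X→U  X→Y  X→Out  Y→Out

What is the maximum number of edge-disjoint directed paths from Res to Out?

5

Assign every edge capacity 1; by Menger, the answer equals the max flow.
Path Res→Out (+1); total 1.
Path Res→P→Out (+1); total 2.
Path Res→Q→Out (+1); total 3.
Path Res→V→Out (+1); total 4.
Path Res→X→Out (+1); total 5.
No residual Res→Out path; max flow = 5.
Certifying cut of size 5: {Res→Out, Res→P, Res→Q, Res→V, Res→X}.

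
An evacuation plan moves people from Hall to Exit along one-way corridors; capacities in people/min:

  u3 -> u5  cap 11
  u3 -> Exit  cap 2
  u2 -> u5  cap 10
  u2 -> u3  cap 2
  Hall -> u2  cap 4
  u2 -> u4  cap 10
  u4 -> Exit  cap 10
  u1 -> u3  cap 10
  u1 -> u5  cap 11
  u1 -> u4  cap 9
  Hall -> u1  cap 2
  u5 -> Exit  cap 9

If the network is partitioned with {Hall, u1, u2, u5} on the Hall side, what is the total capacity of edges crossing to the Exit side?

40

Edges leaving {Hall, u1, u2, u5}: u1→u3 (10), u1→u4 (9), u2→u3 (2), u2→u4 (10), u5→Exit (9).
Cut capacity = 10 + 9 + 2 + 10 + 9 = 40.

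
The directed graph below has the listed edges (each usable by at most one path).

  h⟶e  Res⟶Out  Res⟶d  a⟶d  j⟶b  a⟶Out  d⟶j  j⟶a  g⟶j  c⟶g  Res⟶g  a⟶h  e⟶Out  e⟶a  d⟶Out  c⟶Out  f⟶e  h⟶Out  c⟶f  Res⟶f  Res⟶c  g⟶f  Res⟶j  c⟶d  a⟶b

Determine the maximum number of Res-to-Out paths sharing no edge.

Assign every edge capacity 1; by Menger, the answer equals the max flow.
Path Res→Out (+1); total 1.
Path Res→c→Out (+1); total 2.
Path Res→d→Out (+1); total 3.
Path Res→f→e→Out (+1); total 4.
Path Res→j→a→Out (+1); total 5.
No residual Res→Out path; max flow = 5.
Certifying cut of size 5: {Res→Out, Res→c, Res→d, f→e, j→a}.

5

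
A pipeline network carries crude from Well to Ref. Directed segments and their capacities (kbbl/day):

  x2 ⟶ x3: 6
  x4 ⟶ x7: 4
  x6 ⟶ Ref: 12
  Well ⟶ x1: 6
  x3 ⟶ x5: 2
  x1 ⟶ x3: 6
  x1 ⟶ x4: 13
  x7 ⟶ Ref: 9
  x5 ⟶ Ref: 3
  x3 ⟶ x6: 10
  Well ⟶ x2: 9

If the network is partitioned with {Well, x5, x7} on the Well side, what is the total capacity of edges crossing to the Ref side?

27

Edges leaving {Well, x5, x7}: Well→x1 (6), Well→x2 (9), x5→Ref (3), x7→Ref (9).
Cut capacity = 6 + 9 + 3 + 9 = 27.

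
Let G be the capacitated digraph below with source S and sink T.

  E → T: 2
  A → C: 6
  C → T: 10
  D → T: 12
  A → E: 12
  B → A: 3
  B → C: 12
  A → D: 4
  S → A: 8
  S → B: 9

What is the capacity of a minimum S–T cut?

Augment S→A→C→T: bottleneck 6, flow now 6.
Augment S→A→D→T: bottleneck 2, flow now 8.
Augment S→B→C→T: bottleneck 4, flow now 12.
Augment S→B→A→D→T: bottleneck 2, flow now 14.
Augment S→B→A→E→T: bottleneck 1, flow now 15.
Augment S→B→C→A→E→T: bottleneck 1, flow now 16. (uses reverse residual edge)
No augmenting path remains; maximum flow = 16.
By max-flow min-cut, the minimum cut capacity equals the max flow.
In the residual graph, reachable from S: {S, A, B, C, E}.
Min-cut edges: A→D (4), C→T (10), E→T (2); capacity 4 + 10 + 2 = 16.

16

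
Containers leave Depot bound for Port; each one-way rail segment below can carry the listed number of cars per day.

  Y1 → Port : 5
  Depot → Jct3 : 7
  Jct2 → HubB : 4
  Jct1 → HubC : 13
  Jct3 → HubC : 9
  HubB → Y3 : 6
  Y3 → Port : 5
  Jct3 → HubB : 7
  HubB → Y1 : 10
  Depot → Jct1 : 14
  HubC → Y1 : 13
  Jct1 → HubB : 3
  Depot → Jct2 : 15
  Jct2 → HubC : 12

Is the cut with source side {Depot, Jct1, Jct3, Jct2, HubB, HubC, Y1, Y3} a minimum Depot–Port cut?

Given cut capacity: 5 + 5 = 10.
Augment Depot→Jct1→HubB→Y1→Port: bottleneck 3, flow now 3.
Augment Depot→Jct1→HubC→Y1→Port: bottleneck 2, flow now 5.
Augment Depot→Jct3→HubB→Y3→Port: bottleneck 5, flow now 10.
No augmenting path remains; maximum flow = 10.
Cut capacity 10 equals the max flow, so it is a minimum cut.

Yes — it is a minimum cut (capacity 10).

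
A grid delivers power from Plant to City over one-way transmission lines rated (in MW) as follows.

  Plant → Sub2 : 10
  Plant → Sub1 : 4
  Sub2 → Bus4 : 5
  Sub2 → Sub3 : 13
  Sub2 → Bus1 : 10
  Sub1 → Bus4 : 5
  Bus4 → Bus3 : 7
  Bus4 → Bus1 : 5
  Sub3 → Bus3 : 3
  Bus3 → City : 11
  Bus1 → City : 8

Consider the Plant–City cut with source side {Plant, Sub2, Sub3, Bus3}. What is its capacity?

Edges leaving {Plant, Sub2, Sub3, Bus3}: Plant→Sub1 (4), Sub2→Bus4 (5), Sub2→Bus1 (10), Bus3→City (11).
Cut capacity = 4 + 5 + 10 + 11 = 30.

30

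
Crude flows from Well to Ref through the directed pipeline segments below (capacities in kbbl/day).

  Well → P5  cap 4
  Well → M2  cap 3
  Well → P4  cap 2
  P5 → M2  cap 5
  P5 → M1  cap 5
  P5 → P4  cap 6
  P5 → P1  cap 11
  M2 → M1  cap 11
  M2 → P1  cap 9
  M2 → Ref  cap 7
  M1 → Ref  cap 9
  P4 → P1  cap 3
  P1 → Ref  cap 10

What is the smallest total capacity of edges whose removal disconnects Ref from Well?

9

Augment Well→M2→Ref: bottleneck 3, flow now 3.
Augment Well→P5→M2→Ref: bottleneck 4, flow now 7.
Augment Well→P4→P1→Ref: bottleneck 2, flow now 9.
No augmenting path remains; maximum flow = 9.
By max-flow min-cut, the minimum cut capacity equals the max flow.
In the residual graph, reachable from Well: {Well}.
Min-cut edges: Well→P5 (4), Well→M2 (3), Well→P4 (2); capacity 4 + 3 + 2 = 9.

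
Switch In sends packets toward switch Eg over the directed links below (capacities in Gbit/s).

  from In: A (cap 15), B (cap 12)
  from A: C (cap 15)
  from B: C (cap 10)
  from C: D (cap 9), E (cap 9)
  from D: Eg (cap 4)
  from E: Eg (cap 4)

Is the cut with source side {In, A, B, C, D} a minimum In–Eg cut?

Given cut capacity: 9 + 4 = 13.
Augment In→A→C→D→Eg: bottleneck 4, flow now 4.
Augment In→A→C→E→Eg: bottleneck 4, flow now 8.
No augmenting path remains; maximum flow = 8.
In the residual graph, reachable from In: {In, A, B, C, D, E}.
Min-cut edges: D→Eg (4), E→Eg (4); capacity 4 + 4 = 8.
Cut capacity 13 exceeds the max flow 8, so it is not minimum.

No — its capacity is 13, but the minimum cut has capacity 8.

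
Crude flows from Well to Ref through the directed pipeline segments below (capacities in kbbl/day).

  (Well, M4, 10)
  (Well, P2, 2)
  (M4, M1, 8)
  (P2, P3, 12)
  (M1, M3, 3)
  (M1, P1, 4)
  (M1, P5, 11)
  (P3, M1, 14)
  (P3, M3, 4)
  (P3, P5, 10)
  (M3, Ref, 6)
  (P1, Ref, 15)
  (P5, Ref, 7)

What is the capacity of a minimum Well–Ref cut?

10

Augment Well→M4→M1→M3→Ref: bottleneck 3, flow now 3.
Augment Well→M4→M1→P1→Ref: bottleneck 4, flow now 7.
Augment Well→M4→M1→P5→Ref: bottleneck 1, flow now 8.
Augment Well→P2→P3→M3→Ref: bottleneck 2, flow now 10.
No augmenting path remains; maximum flow = 10.
By max-flow min-cut, the minimum cut capacity equals the max flow.
In the residual graph, reachable from Well: {Well, M4}.
Min-cut edges: Well→P2 (2), M4→M1 (8); capacity 2 + 8 = 10.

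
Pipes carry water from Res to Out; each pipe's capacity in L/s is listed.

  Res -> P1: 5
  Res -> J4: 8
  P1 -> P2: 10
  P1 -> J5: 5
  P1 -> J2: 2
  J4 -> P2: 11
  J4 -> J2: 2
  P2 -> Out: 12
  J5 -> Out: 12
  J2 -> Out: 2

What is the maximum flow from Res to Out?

Augment Res→P1→P2→Out: bottleneck 5, flow now 5.
Augment Res→J4→P2→Out: bottleneck 7, flow now 12.
Augment Res→J4→J2→Out: bottleneck 1, flow now 13.
No augmenting path remains; maximum flow = 13.
In the residual graph, reachable from Res: {Res}.
Min-cut edges: Res→P1 (5), Res→J4 (8); capacity 5 + 8 = 13.
This cut is saturated, so no flow can exceed 13.

13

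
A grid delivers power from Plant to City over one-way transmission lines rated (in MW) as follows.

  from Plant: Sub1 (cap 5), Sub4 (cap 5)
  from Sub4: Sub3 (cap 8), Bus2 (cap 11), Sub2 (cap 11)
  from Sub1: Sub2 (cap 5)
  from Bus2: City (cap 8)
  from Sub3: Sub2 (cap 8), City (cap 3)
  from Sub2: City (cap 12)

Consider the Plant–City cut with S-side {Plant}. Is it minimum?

Yes — it is a minimum cut (capacity 10).

Given cut capacity: 5 + 5 = 10.
Augment Plant→Sub4→Bus2→City: bottleneck 5, flow now 5.
Augment Plant→Sub1→Sub2→City: bottleneck 5, flow now 10.
No augmenting path remains; maximum flow = 10.
Cut capacity 10 equals the max flow, so it is a minimum cut.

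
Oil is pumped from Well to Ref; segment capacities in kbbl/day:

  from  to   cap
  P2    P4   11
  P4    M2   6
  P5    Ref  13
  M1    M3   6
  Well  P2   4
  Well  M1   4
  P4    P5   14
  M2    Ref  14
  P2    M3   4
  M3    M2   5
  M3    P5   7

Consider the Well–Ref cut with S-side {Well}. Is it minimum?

Given cut capacity: 4 + 4 = 8.
Augment Well→P2→P4→P5→Ref: bottleneck 4, flow now 4.
Augment Well→M1→M3→P5→Ref: bottleneck 4, flow now 8.
No augmenting path remains; maximum flow = 8.
Cut capacity 8 equals the max flow, so it is a minimum cut.

Yes — it is a minimum cut (capacity 8).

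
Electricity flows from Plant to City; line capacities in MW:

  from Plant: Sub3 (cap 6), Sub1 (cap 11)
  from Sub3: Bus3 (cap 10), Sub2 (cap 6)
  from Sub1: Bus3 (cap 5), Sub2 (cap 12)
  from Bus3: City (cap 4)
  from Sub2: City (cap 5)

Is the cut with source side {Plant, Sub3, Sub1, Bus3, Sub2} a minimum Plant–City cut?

Yes — it is a minimum cut (capacity 9).

Given cut capacity: 4 + 5 = 9.
Augment Plant→Sub3→Bus3→City: bottleneck 4, flow now 4.
Augment Plant→Sub3→Sub2→City: bottleneck 2, flow now 6.
Augment Plant→Sub1→Sub2→City: bottleneck 3, flow now 9.
No augmenting path remains; maximum flow = 9.
Cut capacity 9 equals the max flow, so it is a minimum cut.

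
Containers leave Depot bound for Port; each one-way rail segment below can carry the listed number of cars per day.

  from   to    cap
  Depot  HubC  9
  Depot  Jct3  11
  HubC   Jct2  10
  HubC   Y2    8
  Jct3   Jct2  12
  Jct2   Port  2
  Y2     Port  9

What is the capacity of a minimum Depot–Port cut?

Augment Depot→HubC→Jct2→Port: bottleneck 2, flow now 2.
Augment Depot→HubC→Y2→Port: bottleneck 7, flow now 9.
Augment Depot→Jct3→Jct2→HubC→Y2→Port: bottleneck 1, flow now 10. (uses reverse residual edge)
No augmenting path remains; maximum flow = 10.
By max-flow min-cut, the minimum cut capacity equals the max flow.
In the residual graph, reachable from Depot: {Depot, HubC, Jct3, Jct2}.
Min-cut edges: HubC→Y2 (8), Jct2→Port (2); capacity 8 + 2 = 10.

10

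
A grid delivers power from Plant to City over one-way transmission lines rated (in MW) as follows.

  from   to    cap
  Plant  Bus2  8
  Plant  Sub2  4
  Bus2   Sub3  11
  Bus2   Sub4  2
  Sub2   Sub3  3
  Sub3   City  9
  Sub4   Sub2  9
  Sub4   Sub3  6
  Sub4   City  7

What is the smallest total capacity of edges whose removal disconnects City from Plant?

Augment Plant→Bus2→Sub3→City: bottleneck 8, flow now 8.
Augment Plant→Sub2→Sub3→City: bottleneck 1, flow now 9.
Augment Plant→Sub2→Sub3→Bus2→Sub4→City: bottleneck 2, flow now 11. (uses reverse residual edge)
No augmenting path remains; maximum flow = 11.
By max-flow min-cut, the minimum cut capacity equals the max flow.
In the residual graph, reachable from Plant: {Plant, Sub2}.
Min-cut edges: Plant→Bus2 (8), Sub2→Sub3 (3); capacity 8 + 3 = 11.

11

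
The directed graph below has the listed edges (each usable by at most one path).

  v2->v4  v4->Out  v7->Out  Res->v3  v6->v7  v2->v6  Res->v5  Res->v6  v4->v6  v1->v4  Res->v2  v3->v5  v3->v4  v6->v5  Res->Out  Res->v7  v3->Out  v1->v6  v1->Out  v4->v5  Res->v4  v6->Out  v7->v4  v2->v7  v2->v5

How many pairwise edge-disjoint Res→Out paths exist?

5

Assign every edge capacity 1; by Menger, the answer equals the max flow.
Path Res→Out (+1); total 1.
Path Res→v3→Out (+1); total 2.
Path Res→v4→Out (+1); total 3.
Path Res→v6→Out (+1); total 4.
Path Res→v7→Out (+1); total 5.
No residual Res→Out path; max flow = 5.
Certifying cut of size 5: {Res→Out, Res→v3, v4→Out, v6→Out, v7→Out}.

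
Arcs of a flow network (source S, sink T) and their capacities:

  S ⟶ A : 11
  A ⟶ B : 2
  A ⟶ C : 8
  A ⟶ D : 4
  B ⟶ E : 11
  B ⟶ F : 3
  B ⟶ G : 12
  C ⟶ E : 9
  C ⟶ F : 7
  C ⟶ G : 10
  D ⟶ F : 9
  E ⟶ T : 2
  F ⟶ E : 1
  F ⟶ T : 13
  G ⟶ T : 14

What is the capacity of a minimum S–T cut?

11

Augment S→A→B→E→T: bottleneck 2, flow now 2.
Augment S→A→C→F→T: bottleneck 7, flow now 9.
Augment S→A→C→G→T: bottleneck 1, flow now 10.
Augment S→A→D→F→T: bottleneck 1, flow now 11.
No augmenting path remains; maximum flow = 11.
By max-flow min-cut, the minimum cut capacity equals the max flow.
In the residual graph, reachable from S: {S}.
Min-cut edges: S→A (11); capacity 11 = 11.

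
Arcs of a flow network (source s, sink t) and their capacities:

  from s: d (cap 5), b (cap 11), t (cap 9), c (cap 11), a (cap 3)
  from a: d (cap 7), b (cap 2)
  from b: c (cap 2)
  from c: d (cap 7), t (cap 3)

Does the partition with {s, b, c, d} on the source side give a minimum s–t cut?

Given cut capacity: 3 + 9 + 3 = 15.
Augment s→t: bottleneck 9, flow now 9.
Augment s→c→t: bottleneck 3, flow now 12.
No augmenting path remains; maximum flow = 12.
In the residual graph, reachable from s: {s, a, b, c, d}.
Min-cut edges: s→t (9), c→t (3); capacity 9 + 3 = 12.
Cut capacity 15 exceeds the max flow 12, so it is not minimum.

No — its capacity is 15, but the minimum cut has capacity 12.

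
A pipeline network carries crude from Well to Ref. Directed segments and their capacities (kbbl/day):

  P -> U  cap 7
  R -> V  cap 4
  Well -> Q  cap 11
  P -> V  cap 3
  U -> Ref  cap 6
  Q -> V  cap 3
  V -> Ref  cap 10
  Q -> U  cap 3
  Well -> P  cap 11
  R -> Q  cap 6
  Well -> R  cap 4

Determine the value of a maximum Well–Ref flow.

16

Augment Well→P→U→Ref: bottleneck 6, flow now 6.
Augment Well→P→V→Ref: bottleneck 3, flow now 9.
Augment Well→Q→V→Ref: bottleneck 3, flow now 12.
Augment Well→R→V→Ref: bottleneck 4, flow now 16.
No augmenting path remains; maximum flow = 16.
In the residual graph, reachable from Well: {Well, P, Q, U}.
Min-cut edges: Well→R (4), P→V (3), Q→V (3), U→Ref (6); capacity 4 + 3 + 3 + 6 = 16.
This cut is saturated, so no flow can exceed 16.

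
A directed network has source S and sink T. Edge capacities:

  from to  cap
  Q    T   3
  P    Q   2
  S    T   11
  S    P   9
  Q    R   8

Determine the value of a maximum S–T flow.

Augment S→T: bottleneck 11, flow now 11.
Augment S→P→Q→T: bottleneck 2, flow now 13.
No augmenting path remains; maximum flow = 13.
In the residual graph, reachable from S: {S, P}.
Min-cut edges: S→T (11), P→Q (2); capacity 11 + 2 = 13.
This cut is saturated, so no flow can exceed 13.

13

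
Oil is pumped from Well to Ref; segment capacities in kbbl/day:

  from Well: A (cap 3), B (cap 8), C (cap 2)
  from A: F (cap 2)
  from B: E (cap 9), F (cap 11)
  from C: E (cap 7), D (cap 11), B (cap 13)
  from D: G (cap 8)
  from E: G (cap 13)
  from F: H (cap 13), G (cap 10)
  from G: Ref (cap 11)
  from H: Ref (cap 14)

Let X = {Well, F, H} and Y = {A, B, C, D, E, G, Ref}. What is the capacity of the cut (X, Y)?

Edges leaving {Well, F, H}: Well→A (3), Well→B (8), Well→C (2), F→G (10), H→Ref (14).
Cut capacity = 3 + 8 + 2 + 10 + 14 = 37.

37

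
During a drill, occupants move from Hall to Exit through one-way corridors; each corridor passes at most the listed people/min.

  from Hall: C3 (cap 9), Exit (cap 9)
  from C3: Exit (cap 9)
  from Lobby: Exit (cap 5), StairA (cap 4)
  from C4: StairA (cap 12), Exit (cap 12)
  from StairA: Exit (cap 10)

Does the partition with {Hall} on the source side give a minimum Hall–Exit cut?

Given cut capacity: 9 + 9 = 18.
Augment Hall→Exit: bottleneck 9, flow now 9.
Augment Hall→C3→Exit: bottleneck 9, flow now 18.
No augmenting path remains; maximum flow = 18.
Cut capacity 18 equals the max flow, so it is a minimum cut.

Yes — it is a minimum cut (capacity 18).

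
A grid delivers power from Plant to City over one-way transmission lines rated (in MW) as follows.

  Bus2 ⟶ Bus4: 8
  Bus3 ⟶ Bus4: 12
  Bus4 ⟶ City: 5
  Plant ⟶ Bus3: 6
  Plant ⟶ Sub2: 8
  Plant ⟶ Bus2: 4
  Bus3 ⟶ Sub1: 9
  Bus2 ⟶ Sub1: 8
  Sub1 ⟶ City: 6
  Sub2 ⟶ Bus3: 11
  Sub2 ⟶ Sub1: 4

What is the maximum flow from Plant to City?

Augment Plant→Sub2→Sub1→City: bottleneck 4, flow now 4.
Augment Plant→Bus2→Bus4→City: bottleneck 4, flow now 8.
Augment Plant→Bus3→Bus4→City: bottleneck 1, flow now 9.
Augment Plant→Bus3→Sub1→City: bottleneck 2, flow now 11.
No augmenting path remains; maximum flow = 11.
In the residual graph, reachable from Plant: {Plant, Sub2, Bus2, Bus3, Bus4, Sub1}.
Min-cut edges: Bus4→City (5), Sub1→City (6); capacity 5 + 6 = 11.
This cut is saturated, so no flow can exceed 11.

11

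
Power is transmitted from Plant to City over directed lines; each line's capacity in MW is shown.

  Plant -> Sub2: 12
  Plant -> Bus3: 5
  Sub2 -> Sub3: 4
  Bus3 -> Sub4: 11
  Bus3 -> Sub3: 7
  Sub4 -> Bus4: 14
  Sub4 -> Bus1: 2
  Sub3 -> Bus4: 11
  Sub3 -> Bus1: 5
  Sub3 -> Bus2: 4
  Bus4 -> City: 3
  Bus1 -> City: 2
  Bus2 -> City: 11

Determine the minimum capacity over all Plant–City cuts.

9

Augment Plant→Sub2→Sub3→Bus4→City: bottleneck 3, flow now 3.
Augment Plant→Sub2→Sub3→Bus1→City: bottleneck 1, flow now 4.
Augment Plant→Bus3→Sub4→Bus1→City: bottleneck 1, flow now 5.
Augment Plant→Bus3→Sub3→Bus2→City: bottleneck 4, flow now 9.
No augmenting path remains; maximum flow = 9.
By max-flow min-cut, the minimum cut capacity equals the max flow.
In the residual graph, reachable from Plant: {Plant, Sub2}.
Min-cut edges: Plant→Bus3 (5), Sub2→Sub3 (4); capacity 5 + 4 = 9.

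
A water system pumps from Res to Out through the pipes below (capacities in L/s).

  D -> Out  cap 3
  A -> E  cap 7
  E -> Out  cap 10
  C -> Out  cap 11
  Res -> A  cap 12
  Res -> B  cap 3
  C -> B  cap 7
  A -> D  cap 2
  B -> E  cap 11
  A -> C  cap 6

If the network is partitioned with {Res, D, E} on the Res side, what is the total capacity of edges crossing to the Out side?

28

Edges leaving {Res, D, E}: Res→A (12), Res→B (3), D→Out (3), E→Out (10).
Cut capacity = 12 + 3 + 3 + 10 = 28.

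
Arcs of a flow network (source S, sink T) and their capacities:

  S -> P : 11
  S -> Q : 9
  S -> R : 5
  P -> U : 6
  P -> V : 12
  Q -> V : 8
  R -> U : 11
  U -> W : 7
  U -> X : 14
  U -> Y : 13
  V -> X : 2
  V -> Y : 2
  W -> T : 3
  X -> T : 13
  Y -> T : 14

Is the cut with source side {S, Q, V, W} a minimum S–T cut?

Given cut capacity: 11 + 5 + 2 + 2 + 3 = 23.
Augment S→P→U→W→T: bottleneck 3, flow now 3.
Augment S→P→U→X→T: bottleneck 3, flow now 6.
Augment S→P→V→X→T: bottleneck 2, flow now 8.
Augment S→P→V→Y→T: bottleneck 2, flow now 10.
Augment S→R→U→X→T: bottleneck 5, flow now 15.
No augmenting path remains; maximum flow = 15.
In the residual graph, reachable from S: {S, P, Q, V}.
Min-cut edges: S→R (5), P→U (6), V→X (2), V→Y (2); capacity 5 + 6 + 2 + 2 = 15.
Cut capacity 23 exceeds the max flow 15, so it is not minimum.

No — its capacity is 23, but the minimum cut has capacity 15.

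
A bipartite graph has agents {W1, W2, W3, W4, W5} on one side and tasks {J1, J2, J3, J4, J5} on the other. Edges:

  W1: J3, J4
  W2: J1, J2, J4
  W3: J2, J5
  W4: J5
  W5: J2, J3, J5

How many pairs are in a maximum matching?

5

Unit-capacity flow: source→left, listed edges, right→sink; max matching = max flow.
Augmenting path W1→J3 (+1); matched 1.
Augmenting path W2→J1 (+1); matched 2.
Augmenting path W3→J2 (+1); matched 3.
Augmenting path W4→J5 (+1); matched 4.
Augmenting path W5→J3→W1→J4 (+1); matched 5.
No augmenting path remains; maximum matching = 5.
König certificate: {W1, W2, W3, W4, W5} is a vertex cover of size 5 (every listed pair touches it), so no matching can be larger.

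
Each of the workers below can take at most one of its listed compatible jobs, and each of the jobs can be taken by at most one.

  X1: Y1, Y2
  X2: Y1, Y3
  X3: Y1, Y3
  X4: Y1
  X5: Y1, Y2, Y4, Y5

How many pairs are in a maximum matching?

4

Unit-capacity flow: source→left, listed edges, right→sink; max matching = max flow.
Augmenting path X1→Y1 (+1); matched 1.
Augmenting path X2→Y3 (+1); matched 2.
Augmenting path X5→Y2 (+1); matched 3.
Augmenting path X3→Y1→X1→Y2→X5→Y4 (+1); matched 4.
No augmenting path remains; maximum matching = 4.
König certificate: {X1, X5, Y1, Y3} is a vertex cover of size 4 (every listed pair touches it), so no matching can be larger.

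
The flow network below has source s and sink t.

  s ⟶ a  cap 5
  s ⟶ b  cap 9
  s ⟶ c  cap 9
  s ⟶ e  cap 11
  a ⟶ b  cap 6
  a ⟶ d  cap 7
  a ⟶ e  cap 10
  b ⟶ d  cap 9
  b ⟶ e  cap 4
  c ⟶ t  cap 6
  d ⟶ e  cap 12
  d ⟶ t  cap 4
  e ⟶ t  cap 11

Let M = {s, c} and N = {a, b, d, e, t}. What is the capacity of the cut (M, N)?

Edges leaving {s, c}: s→a (5), s→b (9), s→e (11), c→t (6).
Cut capacity = 5 + 9 + 11 + 6 = 31.

31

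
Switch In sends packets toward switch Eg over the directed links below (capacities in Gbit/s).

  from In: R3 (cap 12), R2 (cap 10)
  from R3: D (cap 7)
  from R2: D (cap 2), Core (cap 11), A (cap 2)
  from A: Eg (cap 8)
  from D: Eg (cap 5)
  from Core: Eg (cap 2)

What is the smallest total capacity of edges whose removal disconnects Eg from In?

Augment In→R3→D→Eg: bottleneck 5, flow now 5.
Augment In→R2→A→Eg: bottleneck 2, flow now 7.
Augment In→R2→Core→Eg: bottleneck 2, flow now 9.
No augmenting path remains; maximum flow = 9.
By max-flow min-cut, the minimum cut capacity equals the max flow.
In the residual graph, reachable from In: {In, R3, R2, D, Core}.
Min-cut edges: R2→A (2), D→Eg (5), Core→Eg (2); capacity 2 + 5 + 2 = 9.

9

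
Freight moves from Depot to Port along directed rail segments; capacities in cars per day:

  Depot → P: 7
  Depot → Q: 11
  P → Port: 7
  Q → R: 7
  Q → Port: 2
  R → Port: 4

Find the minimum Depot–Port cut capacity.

13

Augment Depot→P→Port: bottleneck 7, flow now 7.
Augment Depot→Q→Port: bottleneck 2, flow now 9.
Augment Depot→Q→R→Port: bottleneck 4, flow now 13.
No augmenting path remains; maximum flow = 13.
By max-flow min-cut, the minimum cut capacity equals the max flow.
In the residual graph, reachable from Depot: {Depot, Q, R}.
Min-cut edges: Depot→P (7), Q→Port (2), R→Port (4); capacity 7 + 2 + 4 = 13.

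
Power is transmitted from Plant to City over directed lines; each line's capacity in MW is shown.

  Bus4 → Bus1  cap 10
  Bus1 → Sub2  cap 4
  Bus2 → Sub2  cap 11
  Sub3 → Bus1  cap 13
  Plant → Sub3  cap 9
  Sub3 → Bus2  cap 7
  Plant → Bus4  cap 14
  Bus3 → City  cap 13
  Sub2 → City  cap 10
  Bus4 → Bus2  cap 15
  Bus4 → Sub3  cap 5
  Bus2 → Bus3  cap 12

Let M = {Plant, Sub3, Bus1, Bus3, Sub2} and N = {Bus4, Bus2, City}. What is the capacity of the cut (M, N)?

Edges leaving {Plant, Sub3, Bus1, Bus3, Sub2}: Plant→Bus4 (14), Sub3→Bus2 (7), Bus3→City (13), Sub2→City (10).
Cut capacity = 14 + 7 + 13 + 10 = 44.

44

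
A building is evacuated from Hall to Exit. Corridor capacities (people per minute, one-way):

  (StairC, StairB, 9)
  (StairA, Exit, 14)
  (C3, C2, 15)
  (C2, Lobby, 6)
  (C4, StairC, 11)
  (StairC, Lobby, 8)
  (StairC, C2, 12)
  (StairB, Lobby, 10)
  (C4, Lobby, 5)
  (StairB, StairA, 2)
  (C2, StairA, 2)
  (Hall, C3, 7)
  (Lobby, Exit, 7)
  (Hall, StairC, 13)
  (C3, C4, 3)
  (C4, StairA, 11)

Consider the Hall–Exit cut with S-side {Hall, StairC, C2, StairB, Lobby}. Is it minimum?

No — its capacity is 18, but the minimum cut has capacity 14.

Given cut capacity: 7 + 2 + 2 + 7 = 18.
Augment Hall→StairC→Lobby→Exit: bottleneck 7, flow now 7.
Augment Hall→C3→C4→StairA→Exit: bottleneck 3, flow now 10.
Augment Hall→C3→C2→StairA→Exit: bottleneck 2, flow now 12.
Augment Hall→StairC→StairB→StairA→Exit: bottleneck 2, flow now 14.
No augmenting path remains; maximum flow = 14.
In the residual graph, reachable from Hall: {Hall, C3, StairC, C2, StairB, Lobby}.
Min-cut edges: C3→C4 (3), C2→StairA (2), StairB→StairA (2), Lobby→Exit (7); capacity 3 + 2 + 2 + 7 = 14.
Cut capacity 18 exceeds the max flow 14, so it is not minimum.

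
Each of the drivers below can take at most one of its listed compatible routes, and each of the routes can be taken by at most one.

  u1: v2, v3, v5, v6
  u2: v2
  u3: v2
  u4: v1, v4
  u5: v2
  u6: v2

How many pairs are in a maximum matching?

Unit-capacity flow: source→left, listed edges, right→sink; max matching = max flow.
Augmenting path u1→v2 (+1); matched 1.
Augmenting path u4→v1 (+1); matched 2.
Augmenting path u2→v2→u1→v3 (+1); matched 3.
No augmenting path remains; maximum matching = 3.
König certificate: {u1, u4, v2} is a vertex cover of size 3 (every listed pair touches it), so no matching can be larger.

3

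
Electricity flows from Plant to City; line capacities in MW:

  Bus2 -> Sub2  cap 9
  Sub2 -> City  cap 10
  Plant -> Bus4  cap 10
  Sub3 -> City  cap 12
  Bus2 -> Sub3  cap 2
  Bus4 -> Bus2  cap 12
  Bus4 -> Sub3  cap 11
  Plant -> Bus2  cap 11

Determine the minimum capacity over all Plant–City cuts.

Augment Plant→Bus4→Sub3→City: bottleneck 10, flow now 10.
Augment Plant→Bus2→Sub3→City: bottleneck 2, flow now 12.
Augment Plant→Bus2→Sub2→City: bottleneck 9, flow now 21.
No augmenting path remains; maximum flow = 21.
By max-flow min-cut, the minimum cut capacity equals the max flow.
In the residual graph, reachable from Plant: {Plant}.
Min-cut edges: Plant→Bus4 (10), Plant→Bus2 (11); capacity 10 + 11 = 21.

21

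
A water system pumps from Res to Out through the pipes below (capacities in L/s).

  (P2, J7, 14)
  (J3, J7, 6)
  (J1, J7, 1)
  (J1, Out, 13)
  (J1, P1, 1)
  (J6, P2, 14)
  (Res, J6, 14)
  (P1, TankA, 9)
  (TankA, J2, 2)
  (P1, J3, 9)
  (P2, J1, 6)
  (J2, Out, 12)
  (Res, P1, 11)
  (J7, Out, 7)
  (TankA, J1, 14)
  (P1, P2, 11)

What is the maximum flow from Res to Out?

Augment Res→P1→J3→J7→Out: bottleneck 6, flow now 6.
Augment Res→P1→P2→J7→Out: bottleneck 1, flow now 7.
Augment Res→P1→P2→J1→Out: bottleneck 4, flow now 11.
Augment Res→J6→P2→J1→Out: bottleneck 2, flow now 13.
Augment Res→J6→P2→P1→TankA→J1→Out: bottleneck 5, flow now 18. (uses reverse residual edge)
Augment Res→J6→P2→J7→J3→P1→TankA→J1→Out: bottleneck 2, flow now 20. (uses reverse residual edge)
Augment Res→J6→P2→J7→J3→P1→TankA→J2→Out: bottleneck 2, flow now 22. (uses reverse residual edge)
No augmenting path remains; maximum flow = 22.
In the residual graph, reachable from Res: {Res, P1, J6, J3, P2, J7}.
Min-cut edges: P1→TankA (9), P2→J1 (6), J7→Out (7); capacity 9 + 6 + 7 = 22.
This cut is saturated, so no flow can exceed 22.

22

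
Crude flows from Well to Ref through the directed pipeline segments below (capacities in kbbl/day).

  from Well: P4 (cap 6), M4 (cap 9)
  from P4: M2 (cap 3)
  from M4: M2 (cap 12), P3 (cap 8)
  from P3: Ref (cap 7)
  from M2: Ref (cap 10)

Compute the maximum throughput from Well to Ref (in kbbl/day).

Augment Well→P4→M2→Ref: bottleneck 3, flow now 3.
Augment Well→M4→P3→Ref: bottleneck 7, flow now 10.
Augment Well→M4→M2→Ref: bottleneck 2, flow now 12.
No augmenting path remains; maximum flow = 12.
In the residual graph, reachable from Well: {Well, P4}.
Min-cut edges: Well→M4 (9), P4→M2 (3); capacity 9 + 3 = 12.
This cut is saturated, so no flow can exceed 12.

12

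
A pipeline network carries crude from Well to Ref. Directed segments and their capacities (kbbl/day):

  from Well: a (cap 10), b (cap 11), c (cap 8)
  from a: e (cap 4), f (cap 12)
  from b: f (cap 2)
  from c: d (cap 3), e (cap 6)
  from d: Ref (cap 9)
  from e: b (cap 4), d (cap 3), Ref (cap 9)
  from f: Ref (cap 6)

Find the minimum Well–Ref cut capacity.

18

Augment Well→a→e→Ref: bottleneck 4, flow now 4.
Augment Well→a→f→Ref: bottleneck 6, flow now 10.
Augment Well→c→d→Ref: bottleneck 3, flow now 13.
Augment Well→c→e→Ref: bottleneck 5, flow now 18.
No augmenting path remains; maximum flow = 18.
By max-flow min-cut, the minimum cut capacity equals the max flow.
In the residual graph, reachable from Well: {Well, a, b, f}.
Min-cut edges: Well→c (8), a→e (4), f→Ref (6); capacity 8 + 4 + 6 = 18.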